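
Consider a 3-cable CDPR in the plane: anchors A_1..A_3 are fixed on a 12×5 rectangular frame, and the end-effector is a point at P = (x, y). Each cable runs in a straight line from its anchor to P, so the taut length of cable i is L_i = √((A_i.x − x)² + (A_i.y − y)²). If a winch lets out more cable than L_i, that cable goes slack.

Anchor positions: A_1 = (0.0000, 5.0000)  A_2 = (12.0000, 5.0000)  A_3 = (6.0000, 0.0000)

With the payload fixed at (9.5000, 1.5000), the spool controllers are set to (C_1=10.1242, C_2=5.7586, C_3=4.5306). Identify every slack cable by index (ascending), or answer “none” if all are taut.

cable 1: √((-9.5000)²+(3.5000)²)=10.1242, C_1=10.1242: taut
cable 2: √((2.5000)²+(3.5000)²)=4.3012, C_2=5.7586: slack
cable 3: √((-3.5000)²+(-1.5000)²)=3.8079, C_3=4.5306: slack

2, 3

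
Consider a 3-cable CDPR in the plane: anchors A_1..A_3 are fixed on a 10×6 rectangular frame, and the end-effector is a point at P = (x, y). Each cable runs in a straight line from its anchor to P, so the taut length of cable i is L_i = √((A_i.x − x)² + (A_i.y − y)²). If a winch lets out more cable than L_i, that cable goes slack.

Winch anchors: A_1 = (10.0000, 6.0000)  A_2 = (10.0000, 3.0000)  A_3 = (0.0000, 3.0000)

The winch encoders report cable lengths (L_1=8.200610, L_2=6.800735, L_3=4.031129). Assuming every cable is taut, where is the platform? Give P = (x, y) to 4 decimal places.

each cable: (A_i−P)·(A_i−P) = L_i²; let c_i = ‖A_i‖²−L_i²
c_1 = 100.0000+36.0000−67.2500 = 68.7500
row 1: 0.0000x + 6.0000y = 6.0000  (c_2=62.7500)
row 2: 20.0000x + 6.0000y = 76.0000  (c_3=-7.2500)
Cramer on rows 1–2 → x = 3.5000, y = 1.0000

(3.5000, 1.0000)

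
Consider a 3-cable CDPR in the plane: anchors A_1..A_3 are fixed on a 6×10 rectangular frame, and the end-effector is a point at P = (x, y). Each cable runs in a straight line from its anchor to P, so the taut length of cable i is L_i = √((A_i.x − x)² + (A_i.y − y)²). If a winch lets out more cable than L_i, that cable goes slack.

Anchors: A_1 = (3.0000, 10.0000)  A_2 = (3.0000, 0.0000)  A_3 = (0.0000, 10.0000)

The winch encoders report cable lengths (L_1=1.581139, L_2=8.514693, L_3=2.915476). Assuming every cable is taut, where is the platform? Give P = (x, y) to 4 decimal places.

(2.5000, 8.5000)

circle eqns → linear via eq_j − eq_1; set c_j = A_j·A_j − L_j²
c_1 = 9.0000+100.0000−2.5000 = 106.5000
0.0000·x + 20.0000·y = c_1−c_2 = 170.0000
6.0000·x + 0.0000·y = c_1−c_3 = 15.0000
solve first two rows → x=2.5000, y=8.5000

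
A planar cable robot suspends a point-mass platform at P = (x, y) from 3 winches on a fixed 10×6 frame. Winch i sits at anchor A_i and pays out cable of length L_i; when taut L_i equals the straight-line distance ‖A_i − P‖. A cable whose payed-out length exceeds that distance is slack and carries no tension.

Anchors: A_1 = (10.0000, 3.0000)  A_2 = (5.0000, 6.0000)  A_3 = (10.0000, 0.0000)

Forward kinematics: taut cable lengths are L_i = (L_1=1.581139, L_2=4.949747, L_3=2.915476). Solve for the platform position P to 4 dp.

each cable: (A_i−P)·(A_i−P) = L_i²; let k_i = ‖A_i‖²−L_i²
k_1 = 100.0000+9.0000−2.5000 = 106.5000
row 1: 10.0000x − 6.0000y = 70.0000  (k_2=36.5000)
row 2: 0.0000x + 6.0000y = 15.0000  (k_3=91.5000)
Cramer on rows 1–2 → x = 8.5000, y = 2.5000

(8.5000, 2.5000)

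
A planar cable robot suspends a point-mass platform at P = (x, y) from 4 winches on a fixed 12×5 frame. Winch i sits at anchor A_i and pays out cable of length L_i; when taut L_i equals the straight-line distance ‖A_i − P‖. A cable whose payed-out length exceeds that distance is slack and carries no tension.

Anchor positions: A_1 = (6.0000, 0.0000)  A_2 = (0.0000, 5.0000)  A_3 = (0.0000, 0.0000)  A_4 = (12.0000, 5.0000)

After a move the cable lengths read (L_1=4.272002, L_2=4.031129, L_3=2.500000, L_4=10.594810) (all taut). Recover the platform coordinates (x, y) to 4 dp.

each cable: (A_i−P)·(A_i−P) = L_i²; let q_i = ‖A_i‖²−L_i²
q_1 = 36.0000+0.0000−18.2500 = 17.7500
row 1: 12.0000x − 10.0000y = 9.0000  (q_2=8.7500)
row 2: 12.0000x + 0.0000y = 24.0000  (q_3=-6.2500)
row 3: -12.0000x − 10.0000y = -39.0000  (q_4=56.7500)
Cramer on rows 1–2 → x = 2.0000, y = 1.5000
check cable 4: ‖A_4−P‖² = 112.2500 ≈ L_4² = 112.2500 ✓

(2.0000, 1.5000)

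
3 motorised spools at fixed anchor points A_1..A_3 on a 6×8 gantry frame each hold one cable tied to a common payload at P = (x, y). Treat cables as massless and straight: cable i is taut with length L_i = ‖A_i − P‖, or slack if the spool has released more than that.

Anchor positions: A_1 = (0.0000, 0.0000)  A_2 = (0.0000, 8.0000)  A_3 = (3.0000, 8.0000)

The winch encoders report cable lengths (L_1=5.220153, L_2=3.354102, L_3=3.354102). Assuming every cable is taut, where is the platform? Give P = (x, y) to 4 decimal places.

(1.5000, 5.0000)

circle eqns → linear via eq_j − eq_1; set c_j = A_j·A_j − L_j²
c_1 = 0.0000+0.0000−27.2500 = -27.2500
0.0000·x − 16.0000·y = c_1−c_2 = -80.0000
-6.0000·x − 16.0000·y = c_1−c_3 = -89.0000
solve first two rows → x=1.5000, y=5.0000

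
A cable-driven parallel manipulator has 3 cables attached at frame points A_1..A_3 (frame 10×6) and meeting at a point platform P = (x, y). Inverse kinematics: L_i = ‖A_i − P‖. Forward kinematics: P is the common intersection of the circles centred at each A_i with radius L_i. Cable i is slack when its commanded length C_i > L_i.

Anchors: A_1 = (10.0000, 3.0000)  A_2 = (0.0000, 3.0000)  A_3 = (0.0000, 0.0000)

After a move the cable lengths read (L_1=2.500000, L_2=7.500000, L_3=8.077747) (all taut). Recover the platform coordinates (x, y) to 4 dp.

(7.5000, 3.0000)

each cable: (A_i−P)·(A_i−P) = L_i²; let k_i = ‖A_i‖²−L_i²
k_1 = 100.0000+9.0000−6.2500 = 102.7500
row 1: 20.0000x + 0.0000y = 150.0000  (k_2=-47.2500)
row 2: 20.0000x + 6.0000y = 168.0000  (k_3=-65.2500)
Cramer on rows 1–2 → x = 7.5000, y = 3.0000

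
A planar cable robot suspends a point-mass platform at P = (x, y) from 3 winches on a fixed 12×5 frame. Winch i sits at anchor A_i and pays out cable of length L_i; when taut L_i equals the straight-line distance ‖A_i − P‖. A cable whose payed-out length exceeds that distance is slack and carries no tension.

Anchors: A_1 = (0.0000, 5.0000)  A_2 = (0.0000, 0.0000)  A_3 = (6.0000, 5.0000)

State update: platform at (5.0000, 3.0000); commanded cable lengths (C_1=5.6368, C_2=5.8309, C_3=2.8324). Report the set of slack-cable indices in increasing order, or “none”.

cable 1: √((-5.0000)²+(2.0000)²)=5.3852, C_1=5.6368: slack
cable 2: √((-5.0000)²+(-3.0000)²)=5.8310, C_2=5.8309: taut
cable 3: √((1.0000)²+(2.0000)²)=2.2361, C_3=2.8324: slack

1, 3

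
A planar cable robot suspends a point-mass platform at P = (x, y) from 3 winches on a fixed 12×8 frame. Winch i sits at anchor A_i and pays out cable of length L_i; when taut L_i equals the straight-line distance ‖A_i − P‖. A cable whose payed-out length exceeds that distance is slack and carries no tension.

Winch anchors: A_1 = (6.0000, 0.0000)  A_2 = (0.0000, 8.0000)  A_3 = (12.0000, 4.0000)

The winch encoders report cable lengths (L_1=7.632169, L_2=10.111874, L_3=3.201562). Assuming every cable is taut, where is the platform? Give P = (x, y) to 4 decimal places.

(10.0000, 6.5000)

each cable: (A_i−P)·(A_i−P) = L_i²; let c_i = ‖A_i‖²−L_i²
c_1 = 36.0000+0.0000−58.2500 = -22.2500
row 1: 12.0000x − 16.0000y = 16.0000  (c_2=-38.2500)
row 2: -12.0000x − 8.0000y = -172.0000  (c_3=149.7500)
Cramer on rows 1–2 → x = 10.0000, y = 6.5000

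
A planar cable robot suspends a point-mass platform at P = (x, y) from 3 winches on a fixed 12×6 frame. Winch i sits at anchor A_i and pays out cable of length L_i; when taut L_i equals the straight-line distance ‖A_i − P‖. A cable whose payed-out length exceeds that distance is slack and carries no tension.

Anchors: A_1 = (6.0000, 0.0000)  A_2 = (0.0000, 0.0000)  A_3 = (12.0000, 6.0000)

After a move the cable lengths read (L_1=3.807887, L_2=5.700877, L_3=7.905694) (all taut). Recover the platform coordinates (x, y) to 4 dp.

(4.5000, 3.5000)

expand ‖A_i−P‖²=L_i² and subtract eq 1 (q_i ≔ ‖A_i‖²−L_i²)
q_1 = 36.0000+0.0000−14.5000 = 21.5000
eq1−eq2 → [12.0000  0.0000]·P = 54.0000
eq1−eq3 → [-12.0000  -12.0000]·P = -96.0000
2×2 solve → P = (4.5000, 3.5000)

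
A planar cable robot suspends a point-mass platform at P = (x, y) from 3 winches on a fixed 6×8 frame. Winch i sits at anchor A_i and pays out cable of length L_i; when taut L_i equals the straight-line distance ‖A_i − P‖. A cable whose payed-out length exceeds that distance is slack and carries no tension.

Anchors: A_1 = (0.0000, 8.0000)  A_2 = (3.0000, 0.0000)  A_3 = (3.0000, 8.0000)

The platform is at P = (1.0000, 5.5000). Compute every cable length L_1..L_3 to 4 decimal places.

L_1: Δ = A_1−P = (-1.0000, 2.5000) → ‖Δ‖ = √7.2500 = 2.6926
L_2: Δ = A_2−P = (2.0000, -5.5000) → ‖Δ‖ = √34.2500 = 5.8523
L_3: Δ = A_3−P = (2.0000, 2.5000) → ‖Δ‖ = √10.2500 = 3.2016

(2.6926, 5.8523, 3.2016)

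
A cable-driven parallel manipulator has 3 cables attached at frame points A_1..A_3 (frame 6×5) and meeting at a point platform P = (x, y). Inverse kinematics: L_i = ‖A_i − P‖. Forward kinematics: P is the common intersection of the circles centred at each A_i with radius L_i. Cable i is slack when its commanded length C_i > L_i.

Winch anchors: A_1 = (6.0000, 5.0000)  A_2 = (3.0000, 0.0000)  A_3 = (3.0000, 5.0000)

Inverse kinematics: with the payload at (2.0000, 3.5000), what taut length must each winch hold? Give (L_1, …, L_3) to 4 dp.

(4.2720, 3.6401, 1.8028)

cable 1: Δx=4.0000, Δy=1.5000; L_1 = √(Δx²+Δy²) = 4.2720
cable 2: Δx=1.0000, Δy=-3.5000; L_2 = √(Δx²+Δy²) = 3.6401
cable 3: Δx=1.0000, Δy=1.5000; L_3 = √(Δx²+Δy²) = 1.8028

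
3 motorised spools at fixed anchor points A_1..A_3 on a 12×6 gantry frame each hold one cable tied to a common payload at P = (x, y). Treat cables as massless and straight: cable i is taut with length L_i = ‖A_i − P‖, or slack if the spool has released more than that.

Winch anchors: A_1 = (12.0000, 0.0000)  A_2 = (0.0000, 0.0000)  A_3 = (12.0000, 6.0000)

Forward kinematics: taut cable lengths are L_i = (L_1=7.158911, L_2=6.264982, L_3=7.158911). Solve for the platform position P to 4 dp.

each cable: (A_i−P)·(A_i−P) = L_i²; let k_i = ‖A_i‖²−L_i²
k_1 = 144.0000+0.0000−51.2500 = 92.7500
row 1: 24.0000x + 0.0000y = 132.0000  (k_2=-39.2500)
row 2: 0.0000x − 12.0000y = -36.0000  (k_3=128.7500)
Cramer on rows 1–2 → x = 5.5000, y = 3.0000

(5.5000, 3.0000)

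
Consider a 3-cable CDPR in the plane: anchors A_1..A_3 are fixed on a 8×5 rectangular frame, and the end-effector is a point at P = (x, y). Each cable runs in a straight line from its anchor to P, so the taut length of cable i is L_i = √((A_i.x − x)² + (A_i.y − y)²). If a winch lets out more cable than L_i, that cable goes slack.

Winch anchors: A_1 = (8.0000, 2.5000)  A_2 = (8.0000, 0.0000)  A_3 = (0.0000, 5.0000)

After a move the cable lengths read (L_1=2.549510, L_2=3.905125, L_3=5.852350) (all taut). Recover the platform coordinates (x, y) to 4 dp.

each cable: (A_i−P)·(A_i−P) = L_i²; let k_i = ‖A_i‖²−L_i²
k_1 = 64.0000+6.2500−6.5000 = 63.7500
row 1: 0.0000x + 5.0000y = 15.0000  (k_2=48.7500)
row 2: 16.0000x − 5.0000y = 73.0000  (k_3=-9.2500)
Cramer on rows 1–2 → x = 5.5000, y = 3.0000

(5.5000, 3.0000)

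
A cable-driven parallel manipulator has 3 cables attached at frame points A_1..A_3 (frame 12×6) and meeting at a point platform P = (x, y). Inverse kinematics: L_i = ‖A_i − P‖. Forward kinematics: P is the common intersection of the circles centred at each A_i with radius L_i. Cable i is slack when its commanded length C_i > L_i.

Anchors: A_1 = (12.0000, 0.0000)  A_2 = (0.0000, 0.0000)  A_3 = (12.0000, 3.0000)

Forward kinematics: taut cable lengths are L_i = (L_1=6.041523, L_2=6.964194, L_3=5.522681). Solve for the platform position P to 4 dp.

expand ‖A_i−P‖²=L_i² and subtract eq 1 (c_i ≔ ‖A_i‖²−L_i²)
c_1 = 144.0000+0.0000−36.5000 = 107.5000
eq1−eq2 → [24.0000  0.0000]·P = 156.0000
eq1−eq3 → [0.0000  -6.0000]·P = -15.0000
2×2 solve → P = (6.5000, 2.5000)

(6.5000, 2.5000)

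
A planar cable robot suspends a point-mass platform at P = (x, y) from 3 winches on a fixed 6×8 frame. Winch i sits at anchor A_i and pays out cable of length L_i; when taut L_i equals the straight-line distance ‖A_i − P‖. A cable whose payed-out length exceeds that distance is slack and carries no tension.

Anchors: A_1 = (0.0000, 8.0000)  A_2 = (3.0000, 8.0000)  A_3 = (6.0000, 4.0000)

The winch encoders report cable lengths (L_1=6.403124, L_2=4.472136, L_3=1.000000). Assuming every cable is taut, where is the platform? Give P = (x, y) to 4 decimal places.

(5.0000, 4.0000)

circle eqns → linear via eq_j − eq_1; set q_j = A_j·A_j − L_j²
q_1 = 0.0000+64.0000−41.0000 = 23.0000
-6.0000·x + 0.0000·y = q_1−q_2 = -30.0000
-12.0000·x + 8.0000·y = q_1−q_3 = -28.0000
solve first two rows → x=5.0000, y=4.0000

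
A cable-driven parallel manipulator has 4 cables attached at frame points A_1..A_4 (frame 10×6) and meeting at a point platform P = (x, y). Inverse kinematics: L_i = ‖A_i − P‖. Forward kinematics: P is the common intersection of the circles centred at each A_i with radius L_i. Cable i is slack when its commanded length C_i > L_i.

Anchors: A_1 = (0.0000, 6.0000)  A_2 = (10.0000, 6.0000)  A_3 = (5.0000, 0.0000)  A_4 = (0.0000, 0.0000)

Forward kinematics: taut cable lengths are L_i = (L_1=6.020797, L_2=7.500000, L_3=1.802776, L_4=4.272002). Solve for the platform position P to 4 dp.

circle eqns → linear via eq_j − eq_1; set q_j = A_j·A_j − L_j²
q_1 = 0.0000+36.0000−36.2500 = -0.2500
-20.0000·x + 0.0000·y = q_1−q_2 = -80.0000
-10.0000·x + 12.0000·y = q_1−q_3 = -22.0000
0.0000·x + 12.0000·y = q_1−q_4 = 18.0000
solve first two rows → x=4.0000, y=1.5000
check cable 4: ‖A_4−P‖² = 18.2500 ≈ L_4² = 18.2500 ✓

(4.0000, 1.5000)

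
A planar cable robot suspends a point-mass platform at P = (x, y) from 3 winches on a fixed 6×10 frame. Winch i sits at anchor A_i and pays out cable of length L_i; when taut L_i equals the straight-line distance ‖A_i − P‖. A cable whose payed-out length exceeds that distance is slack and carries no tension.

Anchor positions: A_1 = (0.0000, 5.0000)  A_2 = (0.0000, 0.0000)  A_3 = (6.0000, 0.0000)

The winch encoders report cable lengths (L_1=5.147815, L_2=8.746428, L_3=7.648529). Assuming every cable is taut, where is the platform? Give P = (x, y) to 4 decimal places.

circle eqns → linear via eq_j − eq_1; set k_j = A_j·A_j − L_j²
k_1 = 0.0000+25.0000−26.5000 = -1.5000
0.0000·x + 10.0000·y = k_1−k_2 = 75.0000
-12.0000·x + 10.0000·y = k_1−k_3 = 21.0000
solve first two rows → x=4.5000, y=7.5000

(4.5000, 7.5000)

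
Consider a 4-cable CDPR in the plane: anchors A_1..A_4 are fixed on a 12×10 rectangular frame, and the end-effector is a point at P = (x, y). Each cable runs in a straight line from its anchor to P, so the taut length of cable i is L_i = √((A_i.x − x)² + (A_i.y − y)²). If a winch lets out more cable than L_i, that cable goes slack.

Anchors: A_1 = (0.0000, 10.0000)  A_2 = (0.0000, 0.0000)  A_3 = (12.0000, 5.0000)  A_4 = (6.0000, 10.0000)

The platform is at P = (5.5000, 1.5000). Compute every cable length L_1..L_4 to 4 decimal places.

L_1: Δ = A_1−P = (-5.5000, 8.5000) → ‖Δ‖ = √102.5000 = 10.1242
L_2: Δ = A_2−P = (-5.5000, -1.5000) → ‖Δ‖ = √32.5000 = 5.7009
L_3: Δ = A_3−P = (6.5000, 3.5000) → ‖Δ‖ = √54.5000 = 7.3824
L_4: Δ = A_4−P = (0.5000, 8.5000) → ‖Δ‖ = √72.5000 = 8.5147

(10.1242, 5.7009, 7.3824, 8.5147)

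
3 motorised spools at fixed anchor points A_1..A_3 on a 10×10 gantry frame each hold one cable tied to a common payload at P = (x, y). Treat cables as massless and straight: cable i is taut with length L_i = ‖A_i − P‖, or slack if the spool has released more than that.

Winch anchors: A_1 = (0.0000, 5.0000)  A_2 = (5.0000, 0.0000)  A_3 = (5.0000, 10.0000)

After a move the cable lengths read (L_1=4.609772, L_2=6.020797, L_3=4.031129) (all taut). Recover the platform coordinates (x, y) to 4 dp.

(4.5000, 6.0000)

circle eqns → linear via eq_j − eq_1; set k_j = A_j·A_j − L_j²
k_1 = 0.0000+25.0000−21.2500 = 3.7500
-10.0000·x + 10.0000·y = k_1−k_2 = 15.0000
-10.0000·x − 10.0000·y = k_1−k_3 = -105.0000
solve first two rows → x=4.5000, y=6.0000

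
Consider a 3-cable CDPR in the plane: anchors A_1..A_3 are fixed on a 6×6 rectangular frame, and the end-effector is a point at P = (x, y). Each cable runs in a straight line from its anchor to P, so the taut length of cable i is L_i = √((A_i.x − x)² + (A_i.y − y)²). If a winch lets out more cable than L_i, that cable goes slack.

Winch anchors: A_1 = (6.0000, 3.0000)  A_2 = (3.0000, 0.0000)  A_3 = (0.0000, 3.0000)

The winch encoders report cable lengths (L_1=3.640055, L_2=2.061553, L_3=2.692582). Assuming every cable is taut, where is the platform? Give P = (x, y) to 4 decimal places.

(2.5000, 2.0000)

expand ‖A_i−P‖²=L_i² and subtract eq 1 (k_i ≔ ‖A_i‖²−L_i²)
k_1 = 36.0000+9.0000−13.2500 = 31.7500
eq1−eq2 → [6.0000  6.0000]·P = 27.0000
eq1−eq3 → [12.0000  0.0000]·P = 30.0000
2×2 solve → P = (2.5000, 2.0000)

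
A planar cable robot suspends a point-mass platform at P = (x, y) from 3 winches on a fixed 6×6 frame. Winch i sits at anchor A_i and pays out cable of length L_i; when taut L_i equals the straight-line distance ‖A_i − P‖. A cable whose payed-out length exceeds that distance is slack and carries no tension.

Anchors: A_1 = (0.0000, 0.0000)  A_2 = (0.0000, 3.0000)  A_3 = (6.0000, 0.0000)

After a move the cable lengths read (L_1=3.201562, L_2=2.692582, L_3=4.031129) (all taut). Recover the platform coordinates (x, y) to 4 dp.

expand ‖A_i−P‖²=L_i² and subtract eq 1 (q_i ≔ ‖A_i‖²−L_i²)
q_1 = 0.0000+0.0000−10.2500 = -10.2500
eq1−eq2 → [0.0000  -6.0000]·P = -12.0000
eq1−eq3 → [-12.0000  0.0000]·P = -30.0000
2×2 solve → P = (2.5000, 2.0000)

(2.5000, 2.0000)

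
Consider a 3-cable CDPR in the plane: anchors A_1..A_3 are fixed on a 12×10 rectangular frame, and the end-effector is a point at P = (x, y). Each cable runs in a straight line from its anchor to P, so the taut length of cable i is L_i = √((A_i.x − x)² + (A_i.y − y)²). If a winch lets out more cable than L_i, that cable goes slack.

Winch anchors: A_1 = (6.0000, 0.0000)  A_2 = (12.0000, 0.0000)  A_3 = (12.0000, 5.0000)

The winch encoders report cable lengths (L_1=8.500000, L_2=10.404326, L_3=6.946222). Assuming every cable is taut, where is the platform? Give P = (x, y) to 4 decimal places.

circle eqns → linear via eq_j − eq_1; set q_j = A_j·A_j − L_j²
q_1 = 36.0000+0.0000−72.2500 = -36.2500
-12.0000·x + 0.0000·y = q_1−q_2 = -72.0000
-12.0000·x − 10.0000·y = q_1−q_3 = -157.0000
solve first two rows → x=6.0000, y=8.5000

(6.0000, 8.5000)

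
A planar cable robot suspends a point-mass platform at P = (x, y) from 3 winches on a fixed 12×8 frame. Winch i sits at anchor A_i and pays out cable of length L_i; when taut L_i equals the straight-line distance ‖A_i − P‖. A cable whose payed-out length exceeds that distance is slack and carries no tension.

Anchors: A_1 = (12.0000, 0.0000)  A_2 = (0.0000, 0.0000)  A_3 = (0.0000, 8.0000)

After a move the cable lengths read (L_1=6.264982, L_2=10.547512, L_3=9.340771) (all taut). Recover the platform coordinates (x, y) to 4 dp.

circle eqns → linear via eq_j − eq_1; set q_j = A_j·A_j − L_j²
q_1 = 144.0000+0.0000−39.2500 = 104.7500
24.0000·x + 0.0000·y = q_1−q_2 = 216.0000
24.0000·x − 16.0000·y = q_1−q_3 = 128.0000
solve first two rows → x=9.0000, y=5.5000

(9.0000, 5.5000)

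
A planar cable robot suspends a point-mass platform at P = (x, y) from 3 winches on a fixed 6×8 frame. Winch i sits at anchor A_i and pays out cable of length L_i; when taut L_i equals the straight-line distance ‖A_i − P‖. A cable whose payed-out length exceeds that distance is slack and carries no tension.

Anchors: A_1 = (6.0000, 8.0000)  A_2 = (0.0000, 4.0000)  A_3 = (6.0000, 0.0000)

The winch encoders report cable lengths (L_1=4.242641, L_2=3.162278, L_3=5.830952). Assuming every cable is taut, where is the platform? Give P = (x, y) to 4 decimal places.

(3.0000, 5.0000)

circle eqns → linear via eq_j − eq_1; set q_j = A_j·A_j − L_j²
q_1 = 36.0000+64.0000−18.0000 = 82.0000
12.0000·x + 8.0000·y = q_1−q_2 = 76.0000
0.0000·x + 16.0000·y = q_1−q_3 = 80.0000
solve first two rows → x=3.0000, y=5.0000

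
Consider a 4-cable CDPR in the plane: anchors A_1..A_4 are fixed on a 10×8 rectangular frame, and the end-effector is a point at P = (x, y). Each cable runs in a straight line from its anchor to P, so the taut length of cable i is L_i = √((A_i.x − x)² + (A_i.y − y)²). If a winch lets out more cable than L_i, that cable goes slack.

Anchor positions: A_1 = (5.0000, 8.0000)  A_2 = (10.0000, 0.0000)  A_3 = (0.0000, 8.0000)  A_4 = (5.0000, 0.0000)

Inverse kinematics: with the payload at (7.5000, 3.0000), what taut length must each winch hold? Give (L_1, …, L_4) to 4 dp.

(5.5902, 3.9051, 9.0139, 3.9051)

cable 1: Δx=-2.5000, Δy=5.0000; L_1 = √(Δx²+Δy²) = 5.5902
cable 2: Δx=2.5000, Δy=-3.0000; L_2 = √(Δx²+Δy²) = 3.9051
cable 3: Δx=-7.5000, Δy=5.0000; L_3 = √(Δx²+Δy²) = 9.0139
cable 4: Δx=-2.5000, Δy=-3.0000; L_4 = √(Δx²+Δy²) = 3.9051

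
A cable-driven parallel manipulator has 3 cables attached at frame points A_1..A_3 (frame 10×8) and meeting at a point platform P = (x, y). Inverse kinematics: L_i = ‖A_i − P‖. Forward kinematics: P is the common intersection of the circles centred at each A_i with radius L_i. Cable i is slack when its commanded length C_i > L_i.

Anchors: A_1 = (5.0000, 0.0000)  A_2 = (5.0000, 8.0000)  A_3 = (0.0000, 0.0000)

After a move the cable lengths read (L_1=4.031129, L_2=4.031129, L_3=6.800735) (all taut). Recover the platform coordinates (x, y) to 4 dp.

expand ‖A_i−P‖²=L_i² and subtract eq 1 (c_i ≔ ‖A_i‖²−L_i²)
c_1 = 25.0000+0.0000−16.2500 = 8.7500
eq1−eq2 → [0.0000  -16.0000]·P = -64.0000
eq1−eq3 → [10.0000  0.0000]·P = 55.0000
2×2 solve → P = (5.5000, 4.0000)

(5.5000, 4.0000)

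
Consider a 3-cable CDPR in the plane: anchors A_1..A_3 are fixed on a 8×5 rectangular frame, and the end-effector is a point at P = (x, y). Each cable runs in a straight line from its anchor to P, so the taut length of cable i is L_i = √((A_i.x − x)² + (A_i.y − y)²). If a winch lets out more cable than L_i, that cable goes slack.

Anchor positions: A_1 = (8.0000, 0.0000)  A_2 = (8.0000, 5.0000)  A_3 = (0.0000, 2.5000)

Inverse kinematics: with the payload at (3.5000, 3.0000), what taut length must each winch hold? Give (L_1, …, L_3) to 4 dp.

cable 1: Δx=4.5000, Δy=-3.0000; L_1 = √(Δx²+Δy²) = 5.4083
cable 2: Δx=4.5000, Δy=2.0000; L_2 = √(Δx²+Δy²) = 4.9244
cable 3: Δx=-3.5000, Δy=-0.5000; L_3 = √(Δx²+Δy²) = 3.5355

(5.4083, 4.9244, 3.5355)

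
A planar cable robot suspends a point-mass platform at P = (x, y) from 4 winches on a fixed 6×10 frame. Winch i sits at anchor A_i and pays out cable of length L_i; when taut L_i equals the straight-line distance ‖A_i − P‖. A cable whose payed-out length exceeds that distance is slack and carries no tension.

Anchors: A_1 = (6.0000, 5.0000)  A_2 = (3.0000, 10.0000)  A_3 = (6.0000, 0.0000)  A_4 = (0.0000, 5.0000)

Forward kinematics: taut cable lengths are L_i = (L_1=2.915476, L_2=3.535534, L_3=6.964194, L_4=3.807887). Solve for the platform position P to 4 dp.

each cable: (A_i−P)·(A_i−P) = L_i²; let k_i = ‖A_i‖²−L_i²
k_1 = 36.0000+25.0000−8.5000 = 52.5000
row 1: 6.0000x − 10.0000y = -44.0000  (k_2=96.5000)
row 2: 0.0000x + 10.0000y = 65.0000  (k_3=-12.5000)
row 3: 12.0000x + 0.0000y = 42.0000  (k_4=10.5000)
Cramer on rows 1–2 → x = 3.5000, y = 6.5000
check cable 4: ‖A_4−P‖² = 14.5000 ≈ L_4² = 14.5000 ✓

(3.5000, 6.5000)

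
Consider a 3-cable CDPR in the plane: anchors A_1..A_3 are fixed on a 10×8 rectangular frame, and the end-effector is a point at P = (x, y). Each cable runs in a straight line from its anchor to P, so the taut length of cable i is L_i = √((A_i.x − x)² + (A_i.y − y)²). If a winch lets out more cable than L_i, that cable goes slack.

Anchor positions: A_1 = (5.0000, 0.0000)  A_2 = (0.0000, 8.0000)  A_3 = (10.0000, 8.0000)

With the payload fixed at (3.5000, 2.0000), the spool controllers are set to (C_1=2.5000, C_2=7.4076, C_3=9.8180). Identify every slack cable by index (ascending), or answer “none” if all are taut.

cable 1: L_1 = ‖A_1−P‖ = 2.5000;  C_1 = 2.5000 → taut
cable 2: L_2 = ‖A_2−P‖ = 6.9462;  C_2 = 7.4076 → slack
cable 3: L_3 = ‖A_3−P‖ = 8.8459;  C_3 = 9.8180 → slack

2, 3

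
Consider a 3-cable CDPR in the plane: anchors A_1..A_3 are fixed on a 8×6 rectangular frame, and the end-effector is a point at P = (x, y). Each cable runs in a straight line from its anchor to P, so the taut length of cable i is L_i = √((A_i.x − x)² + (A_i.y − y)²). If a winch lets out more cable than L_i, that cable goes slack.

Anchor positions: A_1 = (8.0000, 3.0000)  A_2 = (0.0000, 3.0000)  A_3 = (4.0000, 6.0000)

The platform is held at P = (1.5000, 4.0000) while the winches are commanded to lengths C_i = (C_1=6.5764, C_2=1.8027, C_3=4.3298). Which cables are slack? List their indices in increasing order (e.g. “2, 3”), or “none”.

3

cable 1: L_1 = ‖A_1−P‖ = 6.5765;  C_1 = 6.5764 → taut
cable 2: L_2 = ‖A_2−P‖ = 1.8028;  C_2 = 1.8027 → taut
cable 3: L_3 = ‖A_3−P‖ = 3.2016;  C_3 = 4.3298 → slack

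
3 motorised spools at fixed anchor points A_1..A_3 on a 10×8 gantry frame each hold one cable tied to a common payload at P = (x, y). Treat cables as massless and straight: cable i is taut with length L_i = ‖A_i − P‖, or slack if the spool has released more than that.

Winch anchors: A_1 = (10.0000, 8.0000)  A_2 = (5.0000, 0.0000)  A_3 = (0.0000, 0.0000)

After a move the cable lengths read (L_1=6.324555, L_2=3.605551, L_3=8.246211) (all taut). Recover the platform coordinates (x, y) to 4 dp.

(8.0000, 2.0000)

circle eqns → linear via eq_j − eq_1; set k_j = A_j·A_j − L_j²
k_1 = 100.0000+64.0000−40.0000 = 124.0000
10.0000·x + 16.0000·y = k_1−k_2 = 112.0000
20.0000·x + 16.0000·y = k_1−k_3 = 192.0000
solve first two rows → x=8.0000, y=2.0000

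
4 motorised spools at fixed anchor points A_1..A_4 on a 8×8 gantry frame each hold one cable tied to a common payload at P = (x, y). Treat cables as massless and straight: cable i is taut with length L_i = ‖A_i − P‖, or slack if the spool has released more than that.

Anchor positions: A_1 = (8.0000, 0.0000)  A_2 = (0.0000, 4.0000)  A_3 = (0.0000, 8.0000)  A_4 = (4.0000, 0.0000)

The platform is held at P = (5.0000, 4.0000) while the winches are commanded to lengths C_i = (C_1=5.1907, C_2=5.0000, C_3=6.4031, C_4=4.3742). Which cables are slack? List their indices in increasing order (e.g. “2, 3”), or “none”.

1, 4

cable 1: √((3.0000)²+(-4.0000)²)=5.0000, C_1=5.1907: slack
cable 2: √((-5.0000)²+(0.0000)²)=5.0000, C_2=5.0000: taut
cable 3: √((-5.0000)²+(4.0000)²)=6.4031, C_3=6.4031: taut
cable 4: √((-1.0000)²+(-4.0000)²)=4.1231, C_4=4.3742: slack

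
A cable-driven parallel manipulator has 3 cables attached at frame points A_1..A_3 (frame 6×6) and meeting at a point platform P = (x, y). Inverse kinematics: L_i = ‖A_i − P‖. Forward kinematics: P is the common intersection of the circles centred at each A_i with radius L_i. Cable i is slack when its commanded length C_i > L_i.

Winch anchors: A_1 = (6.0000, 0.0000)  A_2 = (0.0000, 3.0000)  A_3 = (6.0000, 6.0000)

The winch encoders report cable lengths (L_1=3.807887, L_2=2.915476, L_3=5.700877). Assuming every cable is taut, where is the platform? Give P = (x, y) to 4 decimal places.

(2.5000, 1.5000)

circle eqns → linear via eq_j − eq_1; set q_j = A_j·A_j − L_j²
q_1 = 36.0000+0.0000−14.5000 = 21.5000
12.0000·x − 6.0000·y = q_1−q_2 = 21.0000
0.0000·x − 12.0000·y = q_1−q_3 = -18.0000
solve first two rows → x=2.5000, y=1.5000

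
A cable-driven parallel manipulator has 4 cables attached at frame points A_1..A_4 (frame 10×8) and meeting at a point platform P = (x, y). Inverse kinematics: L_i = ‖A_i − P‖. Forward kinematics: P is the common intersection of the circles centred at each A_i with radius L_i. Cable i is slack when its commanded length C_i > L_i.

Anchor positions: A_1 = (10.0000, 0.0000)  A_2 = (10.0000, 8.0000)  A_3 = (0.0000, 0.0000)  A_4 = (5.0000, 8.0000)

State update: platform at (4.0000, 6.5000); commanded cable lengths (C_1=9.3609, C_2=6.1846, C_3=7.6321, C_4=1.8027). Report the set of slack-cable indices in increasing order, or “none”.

1

cable 1: L_1 = ‖A_1−P‖ = 8.8459;  C_1 = 9.3609 → slack
cable 2: L_2 = ‖A_2−P‖ = 6.1847;  C_2 = 6.1846 → taut
cable 3: L_3 = ‖A_3−P‖ = 7.6322;  C_3 = 7.6321 → taut
cable 4: L_4 = ‖A_4−P‖ = 1.8028;  C_4 = 1.8027 → taut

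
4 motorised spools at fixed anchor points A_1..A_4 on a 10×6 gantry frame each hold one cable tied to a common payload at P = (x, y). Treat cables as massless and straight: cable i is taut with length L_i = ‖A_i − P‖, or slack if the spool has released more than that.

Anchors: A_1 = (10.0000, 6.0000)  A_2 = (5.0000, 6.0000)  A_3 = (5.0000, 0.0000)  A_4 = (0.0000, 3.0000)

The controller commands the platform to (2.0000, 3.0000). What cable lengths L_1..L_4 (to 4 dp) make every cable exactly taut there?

cable 1: Δx=8.0000, Δy=3.0000; L_1 = √(Δx²+Δy²) = 8.5440
cable 2: Δx=3.0000, Δy=3.0000; L_2 = √(Δx²+Δy²) = 4.2426
cable 3: Δx=3.0000, Δy=-3.0000; L_3 = √(Δx²+Δy²) = 4.2426
cable 4: Δx=-2.0000, Δy=0.0000; L_4 = √(Δx²+Δy²) = 2.0000

(8.5440, 4.2426, 4.2426, 2.0000)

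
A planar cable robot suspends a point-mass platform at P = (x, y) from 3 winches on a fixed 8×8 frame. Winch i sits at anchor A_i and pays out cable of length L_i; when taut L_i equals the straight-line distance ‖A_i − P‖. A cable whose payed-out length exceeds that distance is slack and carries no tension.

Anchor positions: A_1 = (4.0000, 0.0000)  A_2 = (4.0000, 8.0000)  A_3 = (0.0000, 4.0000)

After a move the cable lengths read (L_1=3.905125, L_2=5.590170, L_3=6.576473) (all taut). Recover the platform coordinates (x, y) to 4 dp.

(6.5000, 3.0000)

circle eqns → linear via eq_j − eq_1; set c_j = A_j·A_j − L_j²
c_1 = 16.0000+0.0000−15.2500 = 0.7500
0.0000·x − 16.0000·y = c_1−c_2 = -48.0000
8.0000·x − 8.0000·y = c_1−c_3 = 28.0000
solve first two rows → x=6.5000, y=3.0000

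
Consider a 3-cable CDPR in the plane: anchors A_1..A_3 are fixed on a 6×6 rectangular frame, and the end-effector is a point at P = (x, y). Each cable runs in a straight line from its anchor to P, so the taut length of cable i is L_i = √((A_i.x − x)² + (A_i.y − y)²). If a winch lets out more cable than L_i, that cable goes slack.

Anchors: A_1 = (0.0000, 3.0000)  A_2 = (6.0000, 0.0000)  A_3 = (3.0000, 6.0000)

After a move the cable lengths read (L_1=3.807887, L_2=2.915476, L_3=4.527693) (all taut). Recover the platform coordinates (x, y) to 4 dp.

circle eqns → linear via eq_j − eq_1; set k_j = A_j·A_j − L_j²
k_1 = 0.0000+9.0000−14.5000 = -5.5000
-12.0000·x + 6.0000·y = k_1−k_2 = -33.0000
-6.0000·x − 6.0000·y = k_1−k_3 = -30.0000
solve first two rows → x=3.5000, y=1.5000

(3.5000, 1.5000)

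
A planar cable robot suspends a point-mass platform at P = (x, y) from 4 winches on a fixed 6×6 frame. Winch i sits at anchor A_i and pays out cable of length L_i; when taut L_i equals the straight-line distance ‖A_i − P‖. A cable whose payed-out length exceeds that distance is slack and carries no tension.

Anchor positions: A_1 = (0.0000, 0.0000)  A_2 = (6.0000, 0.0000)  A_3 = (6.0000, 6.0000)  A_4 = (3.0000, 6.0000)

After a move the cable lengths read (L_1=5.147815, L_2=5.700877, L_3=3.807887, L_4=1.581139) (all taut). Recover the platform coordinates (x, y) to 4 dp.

(2.5000, 4.5000)

circle eqns → linear via eq_j − eq_1; set q_j = A_j·A_j − L_j²
q_1 = 0.0000+0.0000−26.5000 = -26.5000
-12.0000·x + 0.0000·y = q_1−q_2 = -30.0000
-12.0000·x − 12.0000·y = q_1−q_3 = -84.0000
-6.0000·x − 12.0000·y = q_1−q_4 = -69.0000
solve first two rows → x=2.5000, y=4.5000
check cable 4: ‖A_4−P‖² = 2.5000 ≈ L_4² = 2.5000 ✓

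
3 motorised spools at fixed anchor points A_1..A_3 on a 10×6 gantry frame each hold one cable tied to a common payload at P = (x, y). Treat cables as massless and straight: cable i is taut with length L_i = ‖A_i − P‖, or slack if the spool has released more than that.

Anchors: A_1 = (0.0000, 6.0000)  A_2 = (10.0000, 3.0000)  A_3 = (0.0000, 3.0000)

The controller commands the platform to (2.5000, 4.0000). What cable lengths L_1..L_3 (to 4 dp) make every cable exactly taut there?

L_1: Δ = A_1−P = (-2.5000, 2.0000) → ‖Δ‖ = √10.2500 = 3.2016
L_2: Δ = A_2−P = (7.5000, -1.0000) → ‖Δ‖ = √57.2500 = 7.5664
L_3: Δ = A_3−P = (-2.5000, -1.0000) → ‖Δ‖ = √7.2500 = 2.6926

(3.2016, 7.5664, 2.6926)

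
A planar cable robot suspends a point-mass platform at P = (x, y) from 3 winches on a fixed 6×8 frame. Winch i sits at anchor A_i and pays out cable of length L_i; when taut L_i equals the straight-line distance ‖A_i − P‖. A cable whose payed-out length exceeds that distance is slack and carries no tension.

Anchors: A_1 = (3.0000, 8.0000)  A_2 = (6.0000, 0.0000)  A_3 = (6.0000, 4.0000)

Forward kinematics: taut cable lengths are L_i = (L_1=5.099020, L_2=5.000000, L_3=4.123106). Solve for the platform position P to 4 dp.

(2.0000, 3.0000)

expand ‖A_i−P‖²=L_i² and subtract eq 1 (q_i ≔ ‖A_i‖²−L_i²)
q_1 = 9.0000+64.0000−26.0000 = 47.0000
eq1−eq2 → [-6.0000  16.0000]·P = 36.0000
eq1−eq3 → [-6.0000  8.0000]·P = 12.0000
2×2 solve → P = (2.0000, 3.0000)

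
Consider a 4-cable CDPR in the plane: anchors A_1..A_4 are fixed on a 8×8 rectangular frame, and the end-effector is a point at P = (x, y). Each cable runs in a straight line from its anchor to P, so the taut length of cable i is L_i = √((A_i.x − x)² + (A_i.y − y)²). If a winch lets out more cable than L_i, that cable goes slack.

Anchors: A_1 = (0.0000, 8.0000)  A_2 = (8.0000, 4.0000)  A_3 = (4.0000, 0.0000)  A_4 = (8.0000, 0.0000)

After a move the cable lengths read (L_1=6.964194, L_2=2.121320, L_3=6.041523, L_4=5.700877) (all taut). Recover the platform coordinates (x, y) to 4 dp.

(6.5000, 5.5000)

each cable: (A_i−P)·(A_i−P) = L_i²; let c_i = ‖A_i‖²−L_i²
c_1 = 0.0000+64.0000−48.5000 = 15.5000
row 1: -16.0000x + 8.0000y = -60.0000  (c_2=75.5000)
row 2: -8.0000x + 16.0000y = 36.0000  (c_3=-20.5000)
row 3: -16.0000x + 16.0000y = -16.0000  (c_4=31.5000)
Cramer on rows 1–2 → x = 6.5000, y = 5.5000
check cable 4: ‖A_4−P‖² = 32.5000 ≈ L_4² = 32.5000 ✓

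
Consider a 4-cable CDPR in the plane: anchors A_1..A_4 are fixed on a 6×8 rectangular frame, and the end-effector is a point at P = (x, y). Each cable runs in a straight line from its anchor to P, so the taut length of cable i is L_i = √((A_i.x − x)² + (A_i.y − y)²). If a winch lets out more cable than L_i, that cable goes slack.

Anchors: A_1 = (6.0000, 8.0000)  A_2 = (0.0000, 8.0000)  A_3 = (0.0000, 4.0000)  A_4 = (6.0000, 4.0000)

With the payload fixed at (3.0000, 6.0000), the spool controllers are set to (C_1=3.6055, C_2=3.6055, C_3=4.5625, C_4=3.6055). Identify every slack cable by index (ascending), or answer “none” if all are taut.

i=1: geometric 3.6056 vs commanded 3.6055 ⇒ taut
i=2: geometric 3.6056 vs commanded 3.6055 ⇒ taut
i=3: geometric 3.6056 vs commanded 4.5625 ⇒ slack
i=4: geometric 3.6056 vs commanded 3.6055 ⇒ taut

3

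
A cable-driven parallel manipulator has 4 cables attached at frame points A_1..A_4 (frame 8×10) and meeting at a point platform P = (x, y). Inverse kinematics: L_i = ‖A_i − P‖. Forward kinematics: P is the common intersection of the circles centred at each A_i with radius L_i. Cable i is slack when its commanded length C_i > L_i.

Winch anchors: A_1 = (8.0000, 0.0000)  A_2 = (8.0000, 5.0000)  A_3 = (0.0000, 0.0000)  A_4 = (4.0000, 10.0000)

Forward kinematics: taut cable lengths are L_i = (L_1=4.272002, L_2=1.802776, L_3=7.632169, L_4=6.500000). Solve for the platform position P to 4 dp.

(6.5000, 4.0000)

expand ‖A_i−P‖²=L_i² and subtract eq 1 (q_i ≔ ‖A_i‖²−L_i²)
q_1 = 64.0000+0.0000−18.2500 = 45.7500
eq1−eq2 → [0.0000  -10.0000]·P = -40.0000
eq1−eq3 → [16.0000  0.0000]·P = 104.0000
eq1−eq4 → [8.0000  -20.0000]·P = -28.0000
2×2 solve → P = (6.5000, 4.0000)
check cable 4: ‖A_4−P‖² = 42.2500 ≈ L_4² = 42.2500 ✓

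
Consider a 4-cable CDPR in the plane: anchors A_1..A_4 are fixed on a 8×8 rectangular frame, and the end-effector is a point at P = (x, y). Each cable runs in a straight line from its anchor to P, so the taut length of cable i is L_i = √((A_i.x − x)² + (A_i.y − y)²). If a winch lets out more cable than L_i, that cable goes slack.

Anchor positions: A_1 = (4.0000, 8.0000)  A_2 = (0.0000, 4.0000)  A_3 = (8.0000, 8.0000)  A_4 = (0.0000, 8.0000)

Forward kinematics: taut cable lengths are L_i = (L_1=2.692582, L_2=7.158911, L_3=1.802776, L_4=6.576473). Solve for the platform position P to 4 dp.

(6.5000, 7.0000)

circle eqns → linear via eq_j − eq_1; set q_j = A_j·A_j − L_j²
q_1 = 16.0000+64.0000−7.2500 = 72.7500
8.0000·x + 8.0000·y = q_1−q_2 = 108.0000
-8.0000·x + 0.0000·y = q_1−q_3 = -52.0000
8.0000·x + 0.0000·y = q_1−q_4 = 52.0000
solve first two rows → x=6.5000, y=7.0000
check cable 4: ‖A_4−P‖² = 43.2500 ≈ L_4² = 43.2500 ✓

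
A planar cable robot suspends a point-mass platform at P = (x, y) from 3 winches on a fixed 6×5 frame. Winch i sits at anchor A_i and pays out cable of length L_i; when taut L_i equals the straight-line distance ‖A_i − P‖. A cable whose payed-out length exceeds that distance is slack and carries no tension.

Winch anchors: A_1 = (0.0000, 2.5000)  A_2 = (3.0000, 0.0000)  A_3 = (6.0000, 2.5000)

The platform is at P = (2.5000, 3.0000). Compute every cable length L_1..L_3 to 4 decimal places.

L_1 = √((0.0000−2.5000)² + (2.5000−3.0000)²) = 2.5495
L_2 = √((3.0000−2.5000)² + (0.0000−3.0000)²) = 3.0414
L_3 = √((6.0000−2.5000)² + (2.5000−3.0000)²) = 3.5355

(2.5495, 3.0414, 3.5355)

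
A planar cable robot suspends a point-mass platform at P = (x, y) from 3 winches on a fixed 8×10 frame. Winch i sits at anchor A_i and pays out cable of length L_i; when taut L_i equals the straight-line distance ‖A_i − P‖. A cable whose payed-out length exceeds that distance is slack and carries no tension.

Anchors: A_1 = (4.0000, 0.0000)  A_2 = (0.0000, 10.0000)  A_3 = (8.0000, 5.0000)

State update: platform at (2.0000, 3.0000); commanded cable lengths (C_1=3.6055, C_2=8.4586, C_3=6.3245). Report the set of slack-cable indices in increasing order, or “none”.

2

cable 1: √((2.0000)²+(-3.0000)²)=3.6056, C_1=3.6055: taut
cable 2: √((-2.0000)²+(7.0000)²)=7.2801, C_2=8.4586: slack
cable 3: √((6.0000)²+(2.0000)²)=6.3246, C_3=6.3245: taut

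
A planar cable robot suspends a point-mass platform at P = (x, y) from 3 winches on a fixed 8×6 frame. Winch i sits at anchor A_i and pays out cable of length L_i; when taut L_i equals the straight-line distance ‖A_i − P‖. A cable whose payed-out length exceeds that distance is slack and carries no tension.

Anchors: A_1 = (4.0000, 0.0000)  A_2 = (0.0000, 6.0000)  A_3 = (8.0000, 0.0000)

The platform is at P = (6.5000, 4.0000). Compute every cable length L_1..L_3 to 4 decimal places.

L_1 = √((4.0000−6.5000)² + (0.0000−4.0000)²) = 4.7170
L_2 = √((0.0000−6.5000)² + (6.0000−4.0000)²) = 6.8007
L_3 = √((8.0000−6.5000)² + (0.0000−4.0000)²) = 4.2720

(4.7170, 6.8007, 4.2720)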